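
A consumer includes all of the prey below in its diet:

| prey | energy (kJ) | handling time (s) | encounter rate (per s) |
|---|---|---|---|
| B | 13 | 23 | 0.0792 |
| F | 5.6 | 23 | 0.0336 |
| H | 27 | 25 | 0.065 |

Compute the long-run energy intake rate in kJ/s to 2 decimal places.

0.57 kJ/s

R = Σλ_iE_i / (1 + Σλ_ih_i)
Numerator: 0.0792×13 + 0.0336×5.6 + 0.065×27 = 2.973
Denominator: 1 + 0.0792×23 + 0.0336×23 + 0.065×25 = 5.219
R = 2.973/5.219 = 0.5696 kJ/s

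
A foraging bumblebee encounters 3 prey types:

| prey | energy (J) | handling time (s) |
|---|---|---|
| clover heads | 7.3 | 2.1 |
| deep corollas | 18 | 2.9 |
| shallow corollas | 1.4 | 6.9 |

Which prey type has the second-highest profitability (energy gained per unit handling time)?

clover heads

Profitability E/h (J/s): clover heads = 7.3/2.1 = 3.48, deep corollas = 18/2.9 = 6.21, shallow corollas = 1.4/6.9 = 0.203.
Ranked: deep corollas > clover heads > shallow corollas.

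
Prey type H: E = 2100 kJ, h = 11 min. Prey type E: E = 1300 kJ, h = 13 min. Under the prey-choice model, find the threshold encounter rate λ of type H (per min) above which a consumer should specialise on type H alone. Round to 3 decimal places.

At the threshold, the rate on type H alone equals the profitability of type E: λ·2100/(1 + λ·11) = 1300/13 = 100.
Rearranging, λ(2100 − 100×11) = 100, so λ = 100/1000 = 0.1 per min.

0.100 per min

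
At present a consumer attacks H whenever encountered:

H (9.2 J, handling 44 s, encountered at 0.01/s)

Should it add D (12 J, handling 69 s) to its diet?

Yes

Intake rate on the current diet: R = (0.01×9.2) / (1 + 0.01×44) = 0.092/1.44 = 0.06389 J/s.
D: E/h = 12/69 = 0.1739 J/s.
Since 0.1739 > R, including D increases the long-run rate.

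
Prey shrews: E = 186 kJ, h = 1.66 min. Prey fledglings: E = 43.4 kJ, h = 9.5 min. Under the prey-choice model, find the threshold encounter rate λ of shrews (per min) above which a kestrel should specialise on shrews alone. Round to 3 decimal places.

The zero-one rule: include fledglings iff E₂/h₂ > λE₁/(1+λh₁). Equality gives the switch point.
λE₁h₂ = E₂ + λE₂h₁ ⇒ λ = E₂/(E₁h₂ − E₂h₁) = 43.4/(1767 − 72.04) = 0.02561 per min.

0.026 per min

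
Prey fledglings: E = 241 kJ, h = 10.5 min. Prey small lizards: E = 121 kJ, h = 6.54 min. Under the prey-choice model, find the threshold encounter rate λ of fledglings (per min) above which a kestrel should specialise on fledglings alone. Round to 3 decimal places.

Drop small lizards once their profitability E₂/h₂ falls below the rate achievable on fledglings alone: E₂/h₂ = λE₁/(1 + λh₁).
Solve for λ: λE₁h₂ = E₂(1 + λh₁) → λ(E₁h₂ − E₂h₁) = E₂ → λ = E₂/(E₁h₂ − E₂h₁).
λ = 121/(241×6.54 − 121×10.5) = 121/305.6 = 0.3959 per min.

0.396 per min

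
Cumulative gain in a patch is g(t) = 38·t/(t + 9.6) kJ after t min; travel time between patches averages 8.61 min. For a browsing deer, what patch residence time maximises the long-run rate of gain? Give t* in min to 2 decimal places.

Optimal t* satisfies g'(t*) = g(t*)/(T + t*).
g'(t) = 38·9.6/(t + 9.6)². Setting 38·9.6/(t+9.6)² = 38t/[(t+9.6)(8.61+t)] gives 9.6(8.61+t) = t(t+9.6), so t² = 9.6×8.61 = 82.66.
t* = √82.66 = 9.092 min.

9.09 min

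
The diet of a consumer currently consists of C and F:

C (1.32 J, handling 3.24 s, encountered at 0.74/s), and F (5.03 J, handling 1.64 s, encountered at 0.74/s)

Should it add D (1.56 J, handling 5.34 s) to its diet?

Intake rate on the current diet: R = (0.74×1.32 + 0.74×5.03) / (1 + 0.74×3.24 + 0.74×1.64) = 4.699/4.611 = 1.019 J/s.
Profitability of D: 1.56/5.34 = 0.2921 J/s.
Since 0.2921 < R, time spent handling D is better spent searching.

No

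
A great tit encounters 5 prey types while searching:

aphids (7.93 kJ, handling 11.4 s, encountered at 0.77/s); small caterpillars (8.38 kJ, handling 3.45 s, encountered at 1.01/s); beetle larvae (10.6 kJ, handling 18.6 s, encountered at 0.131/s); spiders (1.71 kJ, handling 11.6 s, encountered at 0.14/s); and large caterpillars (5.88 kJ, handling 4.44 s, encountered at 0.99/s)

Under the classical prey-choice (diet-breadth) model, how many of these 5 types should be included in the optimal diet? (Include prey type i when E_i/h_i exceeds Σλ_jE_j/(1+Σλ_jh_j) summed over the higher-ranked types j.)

Profitabilities (E/h, kJ/s): small caterpillars 2.43, large caterpillars 1.32, aphids 0.696, beetle larvae 0.57, spiders 0.147. Add prey in this order while the next type's profitability exceeds the intake rate on those already taken.
Rate on top 1: 1.887. large caterpillars: 1.32 < 1.887 → exclude; stop.
Optimal diet: small caterpillars — 1 of 5 types.

1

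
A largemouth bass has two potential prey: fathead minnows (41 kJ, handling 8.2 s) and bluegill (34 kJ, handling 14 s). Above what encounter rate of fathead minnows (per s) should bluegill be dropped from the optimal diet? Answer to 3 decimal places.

At the threshold, the rate on fathead minnows alone equals the profitability of bluegill: λ·41/(1 + λ·8.2) = 34/14 = 2.429.
Rearranging, λ(41 − 2.429×8.2) = 2.429, so λ = 2.429/21.09 = 0.1152 per s.

0.115 per s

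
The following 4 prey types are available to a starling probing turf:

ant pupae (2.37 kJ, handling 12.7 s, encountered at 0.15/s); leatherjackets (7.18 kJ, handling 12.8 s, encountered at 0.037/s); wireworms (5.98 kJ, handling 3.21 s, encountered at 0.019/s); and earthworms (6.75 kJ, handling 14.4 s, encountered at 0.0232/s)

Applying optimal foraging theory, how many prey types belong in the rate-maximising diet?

3

E/h in descending order: wireworms 1.86, leatherjackets 0.561, earthworms 0.469, ant pupae 0.187 kJ/s. The optimal diet is the largest prefix of this list for which every included type satisfies E_i/h_i > R on the types above it.
Rate on top 1: 0.1071. leatherjackets: 0.561 > 0.1071 → include.
Rate on top 2: 0.2472. earthworms: 0.469 > 0.2472 → include.
Rate on top 3: 0.2868. ant pupae: 0.187 < 0.2868 → exclude; stop.
Optimal diet: wireworms, leatherjackets, earthworms — 3 of 4 types.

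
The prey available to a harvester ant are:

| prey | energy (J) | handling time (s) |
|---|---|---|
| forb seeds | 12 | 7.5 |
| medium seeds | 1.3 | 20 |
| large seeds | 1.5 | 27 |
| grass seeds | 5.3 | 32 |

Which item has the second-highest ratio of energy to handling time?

grass seeds

Profitability E/h (J/s): forb seeds = 12/7.5 = 1.6, medium seeds = 1.3/20 = 0.065, large seeds = 1.5/27 = 0.0556, grass seeds = 5.3/32 = 0.166.
Ranked: forb seeds > grass seeds > medium seeds > large seeds.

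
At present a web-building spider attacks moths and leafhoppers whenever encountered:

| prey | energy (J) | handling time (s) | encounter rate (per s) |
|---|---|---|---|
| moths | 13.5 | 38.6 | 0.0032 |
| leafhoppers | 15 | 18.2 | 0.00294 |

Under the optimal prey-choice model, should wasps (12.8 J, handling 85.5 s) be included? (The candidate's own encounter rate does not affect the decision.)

Yes

Current rate: (0.0032×13.5 + 0.00294×15)/(1 + 0.0032×38.6 + 0.00294×18.2) = 0.07417 J/s.
Profitability of wasps: 12.8/85.5 = 0.1497 J/s.
Since 0.1497 > R, including wasps increases the long-run rate.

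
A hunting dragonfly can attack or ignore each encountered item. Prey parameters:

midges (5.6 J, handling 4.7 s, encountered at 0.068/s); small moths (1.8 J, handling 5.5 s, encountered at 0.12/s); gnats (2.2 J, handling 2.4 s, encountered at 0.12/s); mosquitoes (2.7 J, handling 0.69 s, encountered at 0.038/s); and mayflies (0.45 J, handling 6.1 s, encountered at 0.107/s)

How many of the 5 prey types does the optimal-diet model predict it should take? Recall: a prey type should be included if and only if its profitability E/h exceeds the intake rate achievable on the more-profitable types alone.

3

Rank by E/h (J/s): mosquitoes 3.91, midges 1.19, gnats 0.917, small moths 0.327, mayflies 0.0738. Include each in turn until the next type's E/h falls below the running intake rate.
Rate on top 1: 0.09998. midges: 1.19 > 0.09998 → include.
Rate on top 2: 0.3592. gnats: 0.917 > 0.3592 → include.
Rate on top 3: 0.4575. small moths: 0.327 < 0.4575 → exclude; stop.
Optimal diet: mosquitoes, midges, gnats — 3 of 5 types.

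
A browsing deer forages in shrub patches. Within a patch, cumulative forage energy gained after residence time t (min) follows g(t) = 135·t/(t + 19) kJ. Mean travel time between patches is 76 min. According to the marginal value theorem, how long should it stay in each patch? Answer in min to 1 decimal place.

38.0 min

By the marginal value theorem, leave when the instantaneous gain rate g'(t) equals the habitat-wide average g(t)/(T + t).
g'(t) = 135·19/(t + 19)². Setting 135·19/(t+19)² = 135t/[(t+19)(76+t)] gives 19(76+t) = t(t+19), so t² = 19×76 = 1444.
t* = √1444 = 38 min.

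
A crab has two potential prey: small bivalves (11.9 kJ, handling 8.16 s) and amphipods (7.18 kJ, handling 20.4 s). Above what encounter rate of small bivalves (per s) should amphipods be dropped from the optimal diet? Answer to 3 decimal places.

0.039 per s

At the threshold, the rate on small bivalves alone equals the profitability of amphipods: λ·11.9/(1 + λ·8.16) = 7.18/20.4 = 0.352.
Rearranging, λ(11.9 − 0.352×8.16) = 0.352, so λ = 0.352/9.028 = 0.03899 per s.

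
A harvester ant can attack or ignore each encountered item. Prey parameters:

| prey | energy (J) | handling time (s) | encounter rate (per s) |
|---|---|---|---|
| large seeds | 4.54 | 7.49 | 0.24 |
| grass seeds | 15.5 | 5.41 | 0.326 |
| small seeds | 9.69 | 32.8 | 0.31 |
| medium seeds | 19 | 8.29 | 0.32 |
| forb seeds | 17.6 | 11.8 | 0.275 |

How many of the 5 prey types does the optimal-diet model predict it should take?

2

Profitabilities (E/h, J/s): grass seeds 2.87, medium seeds 2.29, forb seeds 1.49, large seeds 0.606, small seeds 0.295. Add prey in this order while the next type's profitability exceeds the intake rate on those already taken.
Rate on top 1: 1.828. medium seeds: 2.29 > 1.828 → include.
Rate on top 2: 2.055. forb seeds: 1.49 < 2.055 → exclude; stop.
Optimal diet: grass seeds, medium seeds — 2 of 5 types.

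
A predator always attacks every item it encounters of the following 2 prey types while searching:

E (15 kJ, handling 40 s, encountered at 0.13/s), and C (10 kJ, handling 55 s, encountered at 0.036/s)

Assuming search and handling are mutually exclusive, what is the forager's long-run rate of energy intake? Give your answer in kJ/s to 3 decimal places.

R = (0.13×15 + 0.036×10) / (1 + 0.13×40 + 0.036×55) = 2.31/8.18 = 0.2824 kJ/s.

0.282 kJ/s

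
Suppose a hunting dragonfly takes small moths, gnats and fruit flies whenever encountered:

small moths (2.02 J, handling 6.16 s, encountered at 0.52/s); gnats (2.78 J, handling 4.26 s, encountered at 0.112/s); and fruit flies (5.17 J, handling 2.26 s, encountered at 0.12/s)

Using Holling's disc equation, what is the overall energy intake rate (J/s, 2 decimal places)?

R = (0.52×2.02 + 0.112×2.78 + 0.12×5.17) / (1 + 0.52×6.16 + 0.112×4.26 + 0.12×2.26) = 1.982/4.952 = 0.4003 J/s.

0.40 J/s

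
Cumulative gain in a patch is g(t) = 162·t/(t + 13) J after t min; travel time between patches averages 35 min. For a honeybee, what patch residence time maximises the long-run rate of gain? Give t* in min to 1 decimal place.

By the marginal value theorem, leave when the instantaneous gain rate g'(t) equals the habitat-wide average g(t)/(T + t).
g'(t) = 162·13/(t + 13)². Setting 162·13/(t+13)² = 162t/[(t+13)(35+t)] gives 13(35+t) = t(t+13), so t² = 13×35 = 455.
t* = √455 = 21.33 min.

21.3 min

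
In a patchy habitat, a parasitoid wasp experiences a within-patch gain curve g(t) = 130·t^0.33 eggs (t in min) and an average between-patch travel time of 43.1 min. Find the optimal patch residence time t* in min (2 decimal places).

21.23 min

By the marginal value theorem, leave when the instantaneous gain rate g'(t) equals the habitat-wide average g(t)/(T + t).
g'(t) = 0.33·130·t^-0.67. Setting 0.33·130·t^-0.67 = 130·t^0.33/(43.1+t) gives 0.33(43.1+t) = t, so 0.67·t = 0.33×43.1.
t* = 0.33×43.1/0.67 = 21.23 min.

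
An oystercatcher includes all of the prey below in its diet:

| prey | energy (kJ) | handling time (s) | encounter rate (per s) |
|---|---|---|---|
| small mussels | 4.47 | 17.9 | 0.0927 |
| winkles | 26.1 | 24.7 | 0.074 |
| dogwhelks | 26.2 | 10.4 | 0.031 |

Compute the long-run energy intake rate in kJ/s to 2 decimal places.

0.66 kJ/s

R = Σλ_iE_i / (1 + Σλ_ih_i)
Numerator: 0.0927×4.47 + 0.074×26.1 + 0.031×26.2 = 3.158
Denominator: 1 + 0.0927×17.9 + 0.074×24.7 + 0.031×10.4 = 4.81
R = 3.158/4.81 = 0.6566 kJ/s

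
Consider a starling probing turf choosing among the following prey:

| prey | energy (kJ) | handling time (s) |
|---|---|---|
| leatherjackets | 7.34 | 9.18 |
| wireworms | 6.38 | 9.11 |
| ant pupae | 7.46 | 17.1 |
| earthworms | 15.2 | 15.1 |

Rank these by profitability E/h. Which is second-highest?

leatherjackets

In descending order of E/h:
earthworms: 15.2/15.1 = 1.01 kJ/s
leatherjackets: 7.34/9.18 = 0.8 kJ/s
wireworms: 6.38/9.11 = 0.7 kJ/s
ant pupae: 7.46/17.1 = 0.436 kJ/s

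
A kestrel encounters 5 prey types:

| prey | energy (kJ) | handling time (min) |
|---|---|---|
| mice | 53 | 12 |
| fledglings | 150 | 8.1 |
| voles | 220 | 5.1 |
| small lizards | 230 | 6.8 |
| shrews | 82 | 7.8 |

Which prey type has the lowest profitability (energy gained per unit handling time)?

mice

In descending order of E/h:
voles: 220/5.1 = 43.1 kJ/min
small lizards: 230/6.8 = 33.8 kJ/min
fledglings: 150/8.1 = 18.5 kJ/min
shrews: 82/7.8 = 10.5 kJ/min
mice: 53/12 = 4.42 kJ/min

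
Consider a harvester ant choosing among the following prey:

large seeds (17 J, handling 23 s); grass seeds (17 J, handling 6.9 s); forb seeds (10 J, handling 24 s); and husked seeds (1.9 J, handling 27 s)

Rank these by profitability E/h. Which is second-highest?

In descending order of E/h:
grass seeds: 17/6.9 = 2.46 J/s
large seeds: 17/23 = 0.739 J/s
forb seeds: 10/24 = 0.417 J/s
husked seeds: 1.9/27 = 0.0704 J/s

large seeds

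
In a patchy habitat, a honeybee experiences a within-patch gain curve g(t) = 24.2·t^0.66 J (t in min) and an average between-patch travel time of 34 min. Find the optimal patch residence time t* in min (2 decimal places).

66.00 min

By the marginal value theorem, leave when the instantaneous gain rate g'(t) equals the habitat-wide average g(t)/(T + t).
g'(t) = 0.66·24.2·t^-0.34. Setting 0.66·24.2·t^-0.34 = 24.2·t^0.66/(34+t) gives 0.66(34+t) = t, so 0.34·t = 0.66×34.
t* = 0.66×34/0.34 = 66 min.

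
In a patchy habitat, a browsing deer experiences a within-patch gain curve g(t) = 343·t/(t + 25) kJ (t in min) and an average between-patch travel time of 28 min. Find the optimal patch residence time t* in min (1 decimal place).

Maximise g(t)/(T+t): set derivative to zero → g'(t)(T+t) = g(t).
g'(t) = 343·25/(t + 25)². Setting 343·25/(t+25)² = 343t/[(t+25)(28+t)] gives 25(28+t) = t(t+25), so t² = 25×28 = 700.
t* = √700 = 26.46 min.

26.5 min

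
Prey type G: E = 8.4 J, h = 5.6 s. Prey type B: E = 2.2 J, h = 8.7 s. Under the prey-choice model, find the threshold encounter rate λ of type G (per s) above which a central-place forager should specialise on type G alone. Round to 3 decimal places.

The zero-one rule: include type B iff E₂/h₂ > λE₁/(1+λh₁). Equality gives the switch point.
λE₁h₂ = E₂ + λE₂h₁ ⇒ λ = E₂/(E₁h₂ − E₂h₁) = 2.2/(73.08 − 12.32) = 0.03621 per s.

0.036 per s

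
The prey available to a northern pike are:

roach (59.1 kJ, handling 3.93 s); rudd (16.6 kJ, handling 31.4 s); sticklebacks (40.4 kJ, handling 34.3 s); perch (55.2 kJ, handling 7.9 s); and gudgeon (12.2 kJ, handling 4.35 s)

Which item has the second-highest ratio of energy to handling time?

In descending order of E/h:
roach: 59.1/3.93 = 15 kJ/s
perch: 55.2/7.9 = 6.99 kJ/s
gudgeon: 12.2/4.35 = 2.8 kJ/s
sticklebacks: 40.4/34.3 = 1.18 kJ/s
rudd: 16.6/31.4 = 0.529 kJ/s

perch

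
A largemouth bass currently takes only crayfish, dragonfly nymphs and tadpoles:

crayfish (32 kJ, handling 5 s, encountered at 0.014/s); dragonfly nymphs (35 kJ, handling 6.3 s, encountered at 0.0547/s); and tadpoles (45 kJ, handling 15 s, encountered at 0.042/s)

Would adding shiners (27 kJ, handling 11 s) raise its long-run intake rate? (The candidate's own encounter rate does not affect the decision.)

Yes

On crayfish, dragonfly nymphs and tadpoles alone, R = ΣλE/(1+Σλh) = 4.253/2.045 = 2.08 kJ/s.
Profitability of shiners: 27/11 = 2.455 kJ/s.
2.455 > 2.08, so adding shiners raises the average — include it.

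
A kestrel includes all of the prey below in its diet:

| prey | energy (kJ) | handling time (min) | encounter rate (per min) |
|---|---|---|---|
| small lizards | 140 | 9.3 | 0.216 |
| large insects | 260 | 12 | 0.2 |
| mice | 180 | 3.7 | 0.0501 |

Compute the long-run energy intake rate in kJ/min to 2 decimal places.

16.31 kJ/min

R = (0.216×140 + 0.2×260 + 0.0501×180) / (1 + 0.216×9.3 + 0.2×12 + 0.0501×3.7) = 91.26/5.594 = 16.31 kJ/min.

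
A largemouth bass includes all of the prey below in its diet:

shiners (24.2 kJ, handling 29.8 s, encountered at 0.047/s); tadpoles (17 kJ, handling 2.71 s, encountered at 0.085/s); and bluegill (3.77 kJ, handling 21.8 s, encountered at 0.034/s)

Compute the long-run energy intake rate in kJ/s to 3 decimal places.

0.804 kJ/s

Energy encountered per unit search time: 0.047×24.2 + 0.085×17 + 0.034×3.77 = 2.711 kJ/s.
Handling time per unit search time: 0.047×29.8 + 0.085×2.71 + 0.034×21.8 = 2.372.
Rate = 2.711/(1 + 2.372) = 0.8038 kJ/s.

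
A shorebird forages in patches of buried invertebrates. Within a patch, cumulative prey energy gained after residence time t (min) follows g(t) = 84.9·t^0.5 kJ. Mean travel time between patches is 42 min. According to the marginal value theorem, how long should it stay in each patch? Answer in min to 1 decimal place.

Optimal t* satisfies g'(t*) = g(t*)/(T + t*).
g'(t) = 0.5·84.9·t^-0.5. Setting 0.5·84.9·t^-0.5 = 84.9·t^0.5/(42+t) gives 0.5(42+t) = t, so 0.50·t = 0.5×42.
t* = 0.5×42/0.50 = 42 min.

42.0 min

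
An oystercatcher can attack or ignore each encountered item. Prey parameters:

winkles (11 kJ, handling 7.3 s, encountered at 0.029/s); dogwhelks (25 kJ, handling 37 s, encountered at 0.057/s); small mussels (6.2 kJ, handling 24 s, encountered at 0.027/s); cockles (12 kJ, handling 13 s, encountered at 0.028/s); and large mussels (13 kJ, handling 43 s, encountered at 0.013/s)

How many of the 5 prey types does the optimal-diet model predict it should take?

3

Rank by E/h (kJ/s): winkles 1.51, cockles 0.923, dogwhelks 0.676, large mussels 0.302, small mussels 0.258. Include each in turn until the next type's E/h falls below the running intake rate.
Rate on top 1: 0.2633. cockles: 0.923 > 0.2633 → include.
Rate on top 2: 0.4157. dogwhelks: 0.676 > 0.4157 → include.
Rate on top 3: 0.5645. large mussels: 0.302 < 0.5645 → exclude; stop.
Optimal diet: winkles, cockles, dogwhelks — 3 of 5 types.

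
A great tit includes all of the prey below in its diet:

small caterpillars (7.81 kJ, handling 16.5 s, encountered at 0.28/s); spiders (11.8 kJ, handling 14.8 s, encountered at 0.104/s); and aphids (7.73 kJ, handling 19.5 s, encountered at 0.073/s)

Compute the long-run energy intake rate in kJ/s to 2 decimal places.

R = Σλ_iE_i / (1 + Σλ_ih_i)
Numerator: 0.28×7.81 + 0.104×11.8 + 0.073×7.73 = 3.978
Denominator: 1 + 0.28×16.5 + 0.104×14.8 + 0.073×19.5 = 8.583
R = 3.978/8.583 = 0.4635 kJ/s

0.46 kJ/s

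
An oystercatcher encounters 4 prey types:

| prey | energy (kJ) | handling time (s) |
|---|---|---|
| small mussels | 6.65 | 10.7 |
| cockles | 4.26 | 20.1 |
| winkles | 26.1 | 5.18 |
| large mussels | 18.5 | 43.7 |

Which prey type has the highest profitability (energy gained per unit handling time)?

In descending order of E/h:
winkles: 26.1/5.18 = 5.04 kJ/s
small mussels: 6.65/10.7 = 0.621 kJ/s
large mussels: 18.5/43.7 = 0.423 kJ/s
cockles: 4.26/20.1 = 0.212 kJ/s

winkles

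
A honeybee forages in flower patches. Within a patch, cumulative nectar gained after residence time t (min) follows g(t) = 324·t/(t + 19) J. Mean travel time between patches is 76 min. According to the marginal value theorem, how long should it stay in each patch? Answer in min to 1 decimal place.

Optimal t* satisfies g'(t*) = g(t*)/(T + t*).
g'(t) = 324·19/(t + 19)². Setting 324·19/(t+19)² = 324t/[(t+19)(76+t)] gives 19(76+t) = t(t+19), so t² = 19×76 = 1444.
t* = √1444 = 38 min.

38.0 min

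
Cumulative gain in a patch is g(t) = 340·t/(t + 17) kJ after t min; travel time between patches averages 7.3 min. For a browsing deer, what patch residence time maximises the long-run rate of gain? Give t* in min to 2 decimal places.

Maximise g(t)/(T+t): set derivative to zero → g'(t)(T+t) = g(t).
g'(t) = 340·17/(t + 17)². Setting 340·17/(t+17)² = 340t/[(t+17)(7.3+t)] gives 17(7.3+t) = t(t+17), so t² = 17×7.3 = 124.1.
t* = √124.1 = 11.14 min.

11.14 min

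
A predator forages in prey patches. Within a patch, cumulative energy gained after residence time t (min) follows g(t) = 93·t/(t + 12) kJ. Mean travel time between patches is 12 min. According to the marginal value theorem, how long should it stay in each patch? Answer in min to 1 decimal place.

Optimal t* satisfies g'(t*) = g(t*)/(T + t*).
g'(t) = 93·12/(t + 12)². Setting 93·12/(t+12)² = 93t/[(t+12)(12+t)] gives 12(12+t) = t(t+12), so t² = 12×12 = 144.
t* = √144 = 12 min.

12.0 min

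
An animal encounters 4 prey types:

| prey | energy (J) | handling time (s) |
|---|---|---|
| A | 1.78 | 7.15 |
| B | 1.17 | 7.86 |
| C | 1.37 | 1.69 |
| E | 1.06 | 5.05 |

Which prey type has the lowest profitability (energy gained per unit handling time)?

Profitability E/h (J/s): A = 1.78/7.15 = 0.249, B = 1.17/7.86 = 0.149, C = 1.37/1.69 = 0.811, E = 1.06/5.05 = 0.21.
Ranked: C > A > E > B.

B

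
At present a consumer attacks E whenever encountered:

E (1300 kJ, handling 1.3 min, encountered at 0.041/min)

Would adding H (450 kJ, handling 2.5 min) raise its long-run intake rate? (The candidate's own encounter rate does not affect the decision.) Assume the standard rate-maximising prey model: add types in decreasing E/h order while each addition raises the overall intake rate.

Yes

Current rate: (0.041×1300)/(1 + 0.041×1.3) = 50.6 kJ/min.
Profitability of H: 450/2.5 = 180 kJ/min.
180 > 50.6, so adding H raises the average — include it.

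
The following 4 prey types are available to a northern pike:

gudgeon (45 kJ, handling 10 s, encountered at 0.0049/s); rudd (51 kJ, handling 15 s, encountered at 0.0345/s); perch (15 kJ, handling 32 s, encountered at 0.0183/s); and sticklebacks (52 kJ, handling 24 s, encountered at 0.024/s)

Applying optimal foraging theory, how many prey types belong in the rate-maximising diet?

E/h in descending order: gudgeon 4.5, rudd 3.4, sticklebacks 2.17, perch 0.469 kJ/s. The optimal diet is the largest prefix of this list for which every included type satisfies E_i/h_i > R on the types above it.
Rate on top 1: 0.2102. rudd: 3.4 > 0.2102 → include.
Rate on top 2: 1.264. sticklebacks: 2.17 > 1.264 → include.
Rate on top 3: 1.507. perch: 0.469 < 1.507 → exclude; stop.
Optimal diet: gudgeon, rudd, sticklebacks — 3 of 4 types.

3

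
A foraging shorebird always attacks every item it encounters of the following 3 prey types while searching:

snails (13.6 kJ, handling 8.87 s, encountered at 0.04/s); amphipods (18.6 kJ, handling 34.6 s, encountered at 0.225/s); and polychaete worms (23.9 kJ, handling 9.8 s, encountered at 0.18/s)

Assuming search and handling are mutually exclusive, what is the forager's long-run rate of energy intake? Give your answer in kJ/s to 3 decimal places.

R = (0.04×13.6 + 0.225×18.6 + 0.18×23.9) / (1 + 0.04×8.87 + 0.225×34.6 + 0.18×9.8) = 9.031/10.9 = 0.8282 kJ/s.

0.828 kJ/s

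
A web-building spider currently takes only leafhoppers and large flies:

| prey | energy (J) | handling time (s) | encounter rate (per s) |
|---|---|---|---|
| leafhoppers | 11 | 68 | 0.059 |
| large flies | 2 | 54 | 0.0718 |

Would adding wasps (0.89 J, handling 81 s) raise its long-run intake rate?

Current rate: (0.059×11 + 0.0718×2)/(1 + 0.059×68 + 0.0718×54) = 0.08916 J/s.
Profitability of wasps: 0.89/81 = 0.01099 J/s.
Since 0.01099 < R, time spent handling wasps is better spent searching.

No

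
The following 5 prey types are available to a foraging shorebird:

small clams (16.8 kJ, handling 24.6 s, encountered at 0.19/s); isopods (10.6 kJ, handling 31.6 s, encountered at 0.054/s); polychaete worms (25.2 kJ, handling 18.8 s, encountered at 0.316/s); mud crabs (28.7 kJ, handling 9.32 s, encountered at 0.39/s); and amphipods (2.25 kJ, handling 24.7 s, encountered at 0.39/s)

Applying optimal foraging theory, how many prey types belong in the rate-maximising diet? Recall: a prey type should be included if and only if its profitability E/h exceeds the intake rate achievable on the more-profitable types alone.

1

E/h in descending order: mud crabs 3.08, polychaete worms 1.34, small clams 0.683, isopods 0.335, amphipods 0.0911 kJ/s. The optimal diet is the largest prefix of this list for which every included type satisfies E_i/h_i > R on the types above it.
Rate on top 1: 2.415. polychaete worms: 1.34 < 2.415 → exclude; stop.
Optimal diet: mud crabs — 1 of 5 types.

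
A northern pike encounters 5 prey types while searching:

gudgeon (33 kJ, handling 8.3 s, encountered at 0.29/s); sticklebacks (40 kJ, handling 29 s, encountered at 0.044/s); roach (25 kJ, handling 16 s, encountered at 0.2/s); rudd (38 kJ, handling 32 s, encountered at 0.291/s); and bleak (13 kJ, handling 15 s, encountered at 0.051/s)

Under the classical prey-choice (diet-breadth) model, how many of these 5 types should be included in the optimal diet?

1

Rank by E/h (kJ/s): gudgeon 3.98, roach 1.56, sticklebacks 1.38, rudd 1.19, bleak 0.867. Include each in turn until the next type's E/h falls below the running intake rate.
Rate on top 1: 2.809. roach: 1.56 < 2.809 → exclude; stop.
Optimal diet: gudgeon — 1 of 5 types.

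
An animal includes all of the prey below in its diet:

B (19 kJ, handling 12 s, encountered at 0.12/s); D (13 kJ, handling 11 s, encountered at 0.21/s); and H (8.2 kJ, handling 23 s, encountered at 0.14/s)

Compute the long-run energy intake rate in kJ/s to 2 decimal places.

Energy encountered per unit search time: 0.12×19 + 0.21×13 + 0.14×8.2 = 6.158 kJ/s.
Handling time per unit search time: 0.12×12 + 0.21×11 + 0.14×23 = 6.97.
Rate = 6.158/(1 + 6.97) = 0.7726 kJ/s.

0.77 kJ/s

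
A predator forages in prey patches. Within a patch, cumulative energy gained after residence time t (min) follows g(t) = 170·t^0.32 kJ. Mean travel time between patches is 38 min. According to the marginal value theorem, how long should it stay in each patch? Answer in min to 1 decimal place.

17.9 min

By the marginal value theorem, leave when the instantaneous gain rate g'(t) equals the habitat-wide average g(t)/(T + t).
g'(t) = 0.32·170·t^-0.68. Setting 0.32·170·t^-0.68 = 170·t^0.32/(38+t) gives 0.32(38+t) = t, so 0.68·t = 0.32×38.
t* = 0.32×38/0.68 = 17.88 min.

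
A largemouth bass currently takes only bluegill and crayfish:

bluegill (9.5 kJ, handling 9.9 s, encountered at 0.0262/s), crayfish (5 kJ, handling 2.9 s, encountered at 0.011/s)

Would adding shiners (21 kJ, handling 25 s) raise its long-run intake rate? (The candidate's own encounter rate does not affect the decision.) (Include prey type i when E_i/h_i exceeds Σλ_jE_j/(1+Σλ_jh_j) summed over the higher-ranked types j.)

Intake rate on the current diet: R = (0.0262×9.5 + 0.011×5) / (1 + 0.0262×9.9 + 0.011×2.9) = 0.3039/1.291 = 0.2353 kJ/s.
Profitability of shiners: 21/25 = 0.84 kJ/s.
0.84 > 0.2353, so adding shiners raises the average — include it.

Yes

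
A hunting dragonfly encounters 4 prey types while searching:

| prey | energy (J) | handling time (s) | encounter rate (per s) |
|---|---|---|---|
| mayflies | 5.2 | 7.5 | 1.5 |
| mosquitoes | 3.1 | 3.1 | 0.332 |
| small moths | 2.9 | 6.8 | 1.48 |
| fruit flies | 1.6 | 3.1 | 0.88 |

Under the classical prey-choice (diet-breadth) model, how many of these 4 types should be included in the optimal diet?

E/h in descending order: mosquitoes 1, mayflies 0.693, fruit flies 0.516, small moths 0.426 J/s. The optimal diet is the largest prefix of this list for which every included type satisfies E_i/h_i > R on the types above it.
Rate on top 1: 0.5072. mayflies: 0.693 > 0.5072 → include.
Rate on top 2: 0.6649. fruit flies: 0.516 < 0.6649 → exclude; stop.
Optimal diet: mosquitoes, mayflies — 2 of 4 types.

2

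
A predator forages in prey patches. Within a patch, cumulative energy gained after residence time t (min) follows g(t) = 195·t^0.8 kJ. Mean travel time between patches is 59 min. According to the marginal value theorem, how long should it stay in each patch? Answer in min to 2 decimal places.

Maximise g(t)/(T+t): set derivative to zero → g'(t)(T+t) = g(t).
g'(t) = 0.8·195·t^-0.2. Setting 0.8·195·t^-0.2 = 195·t^0.8/(59+t) gives 0.8(59+t) = t, so 0.20·t = 0.8×59.
t* = 0.8×59/0.20 = 236 min.

236.00 min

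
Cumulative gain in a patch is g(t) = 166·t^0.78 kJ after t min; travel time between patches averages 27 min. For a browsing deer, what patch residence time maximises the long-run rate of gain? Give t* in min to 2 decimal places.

95.73 min

Optimal t* satisfies g'(t*) = g(t*)/(T + t*).
g'(t) = 0.78·166·t^-0.22. Setting 0.78·166·t^-0.22 = 166·t^0.78/(27+t) gives 0.78(27+t) = t, so 0.22·t = 0.78×27.
t* = 0.78×27/0.22 = 95.73 min.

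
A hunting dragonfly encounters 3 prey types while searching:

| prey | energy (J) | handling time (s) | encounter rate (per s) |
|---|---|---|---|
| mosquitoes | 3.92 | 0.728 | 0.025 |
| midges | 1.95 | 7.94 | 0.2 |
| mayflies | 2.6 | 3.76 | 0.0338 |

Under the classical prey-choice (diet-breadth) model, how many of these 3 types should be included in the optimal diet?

Rank by E/h (J/s): mosquitoes 5.38, mayflies 0.691, midges 0.246. Include each in turn until the next type's E/h falls below the running intake rate.
Rate on top 1: 0.09625. mayflies: 0.691 > 0.09625 → include.
Rate on top 2: 0.1623. midges: 0.246 > 0.1623 → include.
Optimal diet: mosquitoes, mayflies, midges — 3 of 3 types.

3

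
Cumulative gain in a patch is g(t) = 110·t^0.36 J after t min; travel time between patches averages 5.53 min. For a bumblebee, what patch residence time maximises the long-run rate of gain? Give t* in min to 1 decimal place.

3.1 min

By the marginal value theorem, leave when the instantaneous gain rate g'(t) equals the habitat-wide average g(t)/(T + t).
g'(t) = 0.36·110·t^-0.64. Setting 0.36·110·t^-0.64 = 110·t^0.36/(5.53+t) gives 0.36(5.53+t) = t, so 0.64·t = 0.36×5.53.
t* = 0.36×5.53/0.64 = 3.111 min.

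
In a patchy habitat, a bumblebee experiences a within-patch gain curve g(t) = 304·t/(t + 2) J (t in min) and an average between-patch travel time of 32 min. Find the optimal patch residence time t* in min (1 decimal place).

8.0 min

Optimal t* satisfies g'(t*) = g(t*)/(T + t*).
g'(t) = 304·2/(t + 2)². Setting 304·2/(t+2)² = 304t/[(t+2)(32+t)] gives 2(32+t) = t(t+2), so t² = 2×32 = 64.
t* = √64 = 8 min.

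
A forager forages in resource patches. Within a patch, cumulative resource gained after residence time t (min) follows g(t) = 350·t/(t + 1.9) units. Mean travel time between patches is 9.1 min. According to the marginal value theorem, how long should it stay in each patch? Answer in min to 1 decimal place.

Maximise g(t)/(T+t): set derivative to zero → g'(t)(T+t) = g(t).
g'(t) = 350·1.9/(t + 1.9)². Setting 350·1.9/(t+1.9)² = 350t/[(t+1.9)(9.1+t)] gives 1.9(9.1+t) = t(t+1.9), so t² = 1.9×9.1 = 17.29.
t* = √17.29 = 4.158 min.

4.2 min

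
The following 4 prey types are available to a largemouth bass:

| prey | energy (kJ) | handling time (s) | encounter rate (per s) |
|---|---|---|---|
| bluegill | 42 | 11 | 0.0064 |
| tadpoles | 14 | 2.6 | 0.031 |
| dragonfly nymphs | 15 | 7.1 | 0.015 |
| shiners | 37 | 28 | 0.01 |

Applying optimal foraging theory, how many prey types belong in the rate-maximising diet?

Profitabilities (E/h, kJ/s): tadpoles 5.38, bluegill 3.82, dragonfly nymphs 2.11, shiners 1.32. Add prey in this order while the next type's profitability exceeds the intake rate on those already taken.
Rate on top 1: 0.4016. bluegill: 3.82 > 0.4016 → include.
Rate on top 2: 0.6106. dragonfly nymphs: 2.11 > 0.6106 → include.
Rate on top 3: 0.7378. shiners: 1.32 > 0.7378 → include.
Optimal diet: tadpoles, bluegill, dragonfly nymphs, shiners — 4 of 4 types.

4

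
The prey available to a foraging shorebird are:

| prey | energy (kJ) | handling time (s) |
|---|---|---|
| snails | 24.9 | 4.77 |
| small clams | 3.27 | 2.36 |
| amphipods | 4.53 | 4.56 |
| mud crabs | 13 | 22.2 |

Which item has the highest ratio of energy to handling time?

In descending order of E/h:
snails: 24.9/4.77 = 5.22 kJ/s
small clams: 3.27/2.36 = 1.39 kJ/s
amphipods: 4.53/4.56 = 0.993 kJ/s
mud crabs: 13/22.2 = 0.586 kJ/s

snails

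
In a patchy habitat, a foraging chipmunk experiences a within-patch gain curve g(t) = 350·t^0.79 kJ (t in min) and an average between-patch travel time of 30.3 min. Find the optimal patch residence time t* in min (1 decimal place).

114.0 min

Maximise g(t)/(T+t): set derivative to zero → g'(t)(T+t) = g(t).
g'(t) = 0.79·350·t^-0.21. Setting 0.79·350·t^-0.21 = 350·t^0.79/(30.3+t) gives 0.79(30.3+t) = t, so 0.21·t = 0.79×30.3.
t* = 0.79×30.3/0.21 = 114 min.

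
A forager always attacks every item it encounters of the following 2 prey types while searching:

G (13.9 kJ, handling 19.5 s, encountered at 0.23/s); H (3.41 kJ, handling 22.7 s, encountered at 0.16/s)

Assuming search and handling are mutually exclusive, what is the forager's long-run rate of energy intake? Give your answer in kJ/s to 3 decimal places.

Energy encountered per unit search time: 0.23×13.9 + 0.16×3.41 = 3.743 kJ/s.
Handling time per unit search time: 0.23×19.5 + 0.16×22.7 = 8.117.
Rate = 3.743/(1 + 8.117) = 0.4105 kJ/s.

0.411 kJ/s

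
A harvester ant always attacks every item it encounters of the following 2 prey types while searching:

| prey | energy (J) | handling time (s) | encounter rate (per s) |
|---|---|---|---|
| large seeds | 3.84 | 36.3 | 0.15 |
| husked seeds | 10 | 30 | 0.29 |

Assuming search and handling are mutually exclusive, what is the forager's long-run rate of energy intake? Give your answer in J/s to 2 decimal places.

R = (0.15×3.84 + 0.29×10) / (1 + 0.15×36.3 + 0.29×30) = 3.476/15.14 = 0.2295 J/s.

0.23 J/s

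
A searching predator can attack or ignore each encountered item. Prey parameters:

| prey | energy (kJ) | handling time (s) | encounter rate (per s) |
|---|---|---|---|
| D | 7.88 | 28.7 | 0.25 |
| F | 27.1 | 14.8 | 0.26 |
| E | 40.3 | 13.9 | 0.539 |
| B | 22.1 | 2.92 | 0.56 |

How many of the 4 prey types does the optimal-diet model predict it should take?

1

E/h in descending order: B 7.57, E 2.9, F 1.83, D 0.275 kJ/s. The optimal diet is the largest prefix of this list for which every included type satisfies E_i/h_i > R on the types above it.
Rate on top 1: 4.696. E: 2.9 < 4.696 → exclude; stop.
Optimal diet: B — 1 of 4 types.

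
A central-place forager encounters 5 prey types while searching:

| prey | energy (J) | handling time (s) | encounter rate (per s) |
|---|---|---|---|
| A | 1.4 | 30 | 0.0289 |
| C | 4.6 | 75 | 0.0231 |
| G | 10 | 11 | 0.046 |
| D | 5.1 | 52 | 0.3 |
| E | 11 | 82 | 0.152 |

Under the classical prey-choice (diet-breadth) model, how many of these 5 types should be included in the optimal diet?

Profitabilities (E/h, J/s): G 0.909, E 0.134, D 0.0981, C 0.0613, A 0.0467. Add prey in this order while the next type's profitability exceeds the intake rate on those already taken.
Rate on top 1: 0.3054. E: 0.134 < 0.3054 → exclude; stop.
Optimal diet: G — 1 of 5 types.

1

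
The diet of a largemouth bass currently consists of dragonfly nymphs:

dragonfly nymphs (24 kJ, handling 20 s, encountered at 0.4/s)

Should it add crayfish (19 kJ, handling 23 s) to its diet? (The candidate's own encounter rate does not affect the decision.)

Current rate: (0.4×24)/(1 + 0.4×20) = 1.067 kJ/s.
crayfish: E/h = 19/23 = 0.8261 kJ/s.
0.8261 < 1.067, so adding crayfish would lower the average — exclude it.

No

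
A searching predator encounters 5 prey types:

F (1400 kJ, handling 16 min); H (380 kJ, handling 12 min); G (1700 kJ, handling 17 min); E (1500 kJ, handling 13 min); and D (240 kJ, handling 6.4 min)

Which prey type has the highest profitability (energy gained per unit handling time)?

Profitability E/h (kJ/min): F = 1400/16 = 87.5, H = 380/12 = 31.7, G = 1700/17 = 100, E = 1500/13 = 115, D = 240/6.4 = 37.5.
Ranked: E > G > F > D > H.

E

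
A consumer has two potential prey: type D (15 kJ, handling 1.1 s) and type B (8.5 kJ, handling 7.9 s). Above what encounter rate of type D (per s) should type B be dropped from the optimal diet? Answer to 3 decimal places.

0.078 per s

Drop type B once their profitability E₂/h₂ falls below the rate achievable on type D alone: E₂/h₂ = λE₁/(1 + λh₁).
Solve for λ: λE₁h₂ = E₂(1 + λh₁) → λ(E₁h₂ − E₂h₁) = E₂ → λ = E₂/(E₁h₂ − E₂h₁).
λ = 8.5/(15×7.9 − 8.5×1.1) = 8.5/109.2 = 0.07787 per s.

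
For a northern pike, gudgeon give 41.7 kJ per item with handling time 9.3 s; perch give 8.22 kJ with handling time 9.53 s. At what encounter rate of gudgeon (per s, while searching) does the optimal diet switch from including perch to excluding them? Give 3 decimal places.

Drop perch once their profitability E₂/h₂ falls below the rate achievable on gudgeon alone: E₂/h₂ = λE₁/(1 + λh₁).
Solve for λ: λE₁h₂ = E₂(1 + λh₁) → λ(E₁h₂ − E₂h₁) = E₂ → λ = E₂/(E₁h₂ − E₂h₁).
λ = 8.22/(41.7×9.53 − 8.22×9.3) = 8.22/321 = 0.02561 per s.

0.026 per s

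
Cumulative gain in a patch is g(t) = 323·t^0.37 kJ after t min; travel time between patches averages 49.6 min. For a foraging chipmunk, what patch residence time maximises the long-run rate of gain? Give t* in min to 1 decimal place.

29.1 min

Optimal t* satisfies g'(t*) = g(t*)/(T + t*).
g'(t) = 0.37·323·t^-0.63. Setting 0.37·323·t^-0.63 = 323·t^0.37/(49.6+t) gives 0.37(49.6+t) = t, so 0.63·t = 0.37×49.6.
t* = 0.37×49.6/0.63 = 29.13 min.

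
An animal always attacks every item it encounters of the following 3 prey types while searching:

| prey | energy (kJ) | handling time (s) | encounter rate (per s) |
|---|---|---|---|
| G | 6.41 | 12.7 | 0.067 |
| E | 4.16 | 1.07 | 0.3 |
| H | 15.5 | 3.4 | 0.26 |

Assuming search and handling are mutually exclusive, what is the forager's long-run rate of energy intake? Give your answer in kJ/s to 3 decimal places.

1.868 kJ/s

R = Σλ_iE_i / (1 + Σλ_ih_i)
Numerator: 0.067×6.41 + 0.3×4.16 + 0.26×15.5 = 5.707
Denominator: 1 + 0.067×12.7 + 0.3×1.07 + 0.26×3.4 = 3.056
R = 5.707/3.056 = 1.868 kJ/s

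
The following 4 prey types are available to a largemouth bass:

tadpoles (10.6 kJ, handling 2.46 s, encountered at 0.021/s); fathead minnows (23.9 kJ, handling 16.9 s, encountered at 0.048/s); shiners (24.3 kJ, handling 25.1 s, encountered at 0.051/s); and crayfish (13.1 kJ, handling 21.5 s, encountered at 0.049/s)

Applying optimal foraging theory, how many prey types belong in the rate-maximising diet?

Rank by E/h (kJ/s): tadpoles 4.31, fathead minnows 1.41, shiners 0.968, crayfish 0.609. Include each in turn until the next type's E/h falls below the running intake rate.
Rate on top 1: 0.2117. fathead minnows: 1.41 > 0.2117 → include.
Rate on top 2: 0.7353. shiners: 0.968 > 0.7353 → include.
Rate on top 3: 0.8301. crayfish: 0.609 < 0.8301 → exclude; stop.
Optimal diet: tadpoles, fathead minnows, shiners — 3 of 4 types.

3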